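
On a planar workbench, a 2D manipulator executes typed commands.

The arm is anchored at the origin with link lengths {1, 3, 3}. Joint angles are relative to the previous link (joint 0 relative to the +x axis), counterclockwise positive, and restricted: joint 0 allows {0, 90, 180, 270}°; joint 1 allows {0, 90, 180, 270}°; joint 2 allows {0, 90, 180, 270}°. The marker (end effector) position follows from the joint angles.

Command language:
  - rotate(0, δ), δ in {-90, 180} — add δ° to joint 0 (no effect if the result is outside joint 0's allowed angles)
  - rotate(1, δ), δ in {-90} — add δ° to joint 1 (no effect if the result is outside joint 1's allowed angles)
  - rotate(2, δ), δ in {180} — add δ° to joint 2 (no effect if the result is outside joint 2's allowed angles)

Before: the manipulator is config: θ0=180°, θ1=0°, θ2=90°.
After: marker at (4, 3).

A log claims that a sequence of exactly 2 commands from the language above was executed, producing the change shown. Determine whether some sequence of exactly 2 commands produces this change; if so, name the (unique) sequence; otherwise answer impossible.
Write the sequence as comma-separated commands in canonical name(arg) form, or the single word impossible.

initial: config: θ0=180°, θ1=0°, θ2=90°
t=1 rotate(0, -90) ⇒ config: θ0=90°, θ1=0°, θ2=90°
t=2 rotate(0, -90) ⇒ config: θ0=0°, θ1=0°, θ2=90°
no rival 2-sequence matches.

rotate(0, -90), rotate(0, -90)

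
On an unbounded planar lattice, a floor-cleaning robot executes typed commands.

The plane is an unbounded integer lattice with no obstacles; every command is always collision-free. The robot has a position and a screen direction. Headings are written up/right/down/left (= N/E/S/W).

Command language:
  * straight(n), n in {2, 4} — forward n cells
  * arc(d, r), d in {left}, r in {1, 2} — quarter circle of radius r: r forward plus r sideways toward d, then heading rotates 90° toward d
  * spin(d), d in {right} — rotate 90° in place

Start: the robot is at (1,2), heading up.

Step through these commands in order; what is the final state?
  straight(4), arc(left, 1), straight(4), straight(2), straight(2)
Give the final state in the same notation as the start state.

at (-8,7), heading left

initial: at (1,2), heading up
[1] after straight(4): at (1,6), heading up
[2] after arc(left, 1): at (0,7), heading left
[3] after straight(4): at (-4,7), heading left
[4] after straight(2): at (-6,7), heading left
[5] after straight(2): at (-8,7), heading left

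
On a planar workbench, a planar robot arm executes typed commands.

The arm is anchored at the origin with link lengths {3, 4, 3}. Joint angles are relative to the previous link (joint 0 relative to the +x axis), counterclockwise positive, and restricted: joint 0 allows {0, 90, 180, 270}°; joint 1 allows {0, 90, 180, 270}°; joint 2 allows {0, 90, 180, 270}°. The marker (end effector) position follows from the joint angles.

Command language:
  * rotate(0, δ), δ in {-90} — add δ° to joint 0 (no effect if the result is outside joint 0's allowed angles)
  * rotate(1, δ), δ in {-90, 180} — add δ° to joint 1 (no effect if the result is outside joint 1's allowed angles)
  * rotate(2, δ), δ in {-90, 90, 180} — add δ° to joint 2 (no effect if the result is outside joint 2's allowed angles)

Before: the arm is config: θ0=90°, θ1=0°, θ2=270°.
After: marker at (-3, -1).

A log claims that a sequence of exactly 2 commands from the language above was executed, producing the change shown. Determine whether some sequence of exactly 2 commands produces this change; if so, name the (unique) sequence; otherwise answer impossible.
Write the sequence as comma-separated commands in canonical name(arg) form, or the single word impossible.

rotate(1, -90), rotate(1, -90)

from: config: θ0=90°, θ1=0°, θ2=270°
t=1 rotate(1, -90) ⇒ config: θ0=90°, θ1=270°, θ2=270°
t=2 rotate(1, -90) ⇒ config: θ0=90°, θ1=180°, θ2=270°
no rival 2-sequence matches.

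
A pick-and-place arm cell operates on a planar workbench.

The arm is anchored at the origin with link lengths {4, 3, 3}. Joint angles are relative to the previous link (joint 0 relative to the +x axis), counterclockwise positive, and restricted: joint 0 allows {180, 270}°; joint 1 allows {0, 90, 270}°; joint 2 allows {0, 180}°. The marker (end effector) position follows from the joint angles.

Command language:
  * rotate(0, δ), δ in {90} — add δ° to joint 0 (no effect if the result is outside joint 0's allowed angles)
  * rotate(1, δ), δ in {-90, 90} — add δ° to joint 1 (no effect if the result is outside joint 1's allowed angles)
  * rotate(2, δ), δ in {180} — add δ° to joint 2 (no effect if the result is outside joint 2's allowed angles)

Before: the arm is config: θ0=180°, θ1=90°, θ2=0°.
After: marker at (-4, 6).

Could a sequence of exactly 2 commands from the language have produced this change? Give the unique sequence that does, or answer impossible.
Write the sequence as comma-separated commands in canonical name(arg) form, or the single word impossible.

rotate(1, -90), rotate(1, -90)

initial: config: θ0=180°, θ1=90°, θ2=0°
t=1 rotate(1, -90) ⇒ config: θ0=180°, θ1=0°, θ2=0°
t=2 rotate(1, -90) ⇒ config: θ0=180°, θ1=270°, θ2=0°
all 16 alternatives checked — unique.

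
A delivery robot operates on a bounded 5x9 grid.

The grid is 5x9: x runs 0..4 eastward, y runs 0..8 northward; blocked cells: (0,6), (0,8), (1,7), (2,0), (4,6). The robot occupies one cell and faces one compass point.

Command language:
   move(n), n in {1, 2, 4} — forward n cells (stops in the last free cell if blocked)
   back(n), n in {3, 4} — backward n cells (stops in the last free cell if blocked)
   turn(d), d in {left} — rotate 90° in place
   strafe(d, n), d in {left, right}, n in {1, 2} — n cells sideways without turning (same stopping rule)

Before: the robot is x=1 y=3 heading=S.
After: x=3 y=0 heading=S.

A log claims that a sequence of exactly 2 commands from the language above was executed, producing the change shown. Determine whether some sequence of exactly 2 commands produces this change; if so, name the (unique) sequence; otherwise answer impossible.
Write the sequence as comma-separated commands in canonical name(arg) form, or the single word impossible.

strafe(left, 2), move(4)

key: move(4) runs into the grid edge before its full distance
t0: x=1 y=3 heading=S
[1] after strafe(left, 2): x=3 y=3 heading=S
[2] after move(4): x=3 y=0 heading=S
no rival 2-sequence matches.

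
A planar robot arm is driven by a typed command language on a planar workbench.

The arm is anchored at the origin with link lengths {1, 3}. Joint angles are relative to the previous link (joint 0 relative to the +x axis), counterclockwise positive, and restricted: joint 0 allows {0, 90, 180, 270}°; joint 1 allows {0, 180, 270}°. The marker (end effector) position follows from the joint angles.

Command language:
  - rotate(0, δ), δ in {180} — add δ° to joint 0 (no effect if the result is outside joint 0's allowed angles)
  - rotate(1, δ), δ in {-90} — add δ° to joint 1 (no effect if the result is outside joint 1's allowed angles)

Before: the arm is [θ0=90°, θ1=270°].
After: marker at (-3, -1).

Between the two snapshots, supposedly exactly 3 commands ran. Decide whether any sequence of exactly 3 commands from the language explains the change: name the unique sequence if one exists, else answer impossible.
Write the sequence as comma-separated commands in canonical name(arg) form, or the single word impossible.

rotate(0, 180), rotate(0, 180), rotate(0, 180)

t0: [θ0=90°, θ1=270°]
1. rotate(0, 180) → [θ0=270°, θ1=270°]
2. rotate(0, 180) → [θ0=90°, θ1=270°]
3. rotate(0, 180) → [θ0=270°, θ1=270°]
no rival 3-sequence matches.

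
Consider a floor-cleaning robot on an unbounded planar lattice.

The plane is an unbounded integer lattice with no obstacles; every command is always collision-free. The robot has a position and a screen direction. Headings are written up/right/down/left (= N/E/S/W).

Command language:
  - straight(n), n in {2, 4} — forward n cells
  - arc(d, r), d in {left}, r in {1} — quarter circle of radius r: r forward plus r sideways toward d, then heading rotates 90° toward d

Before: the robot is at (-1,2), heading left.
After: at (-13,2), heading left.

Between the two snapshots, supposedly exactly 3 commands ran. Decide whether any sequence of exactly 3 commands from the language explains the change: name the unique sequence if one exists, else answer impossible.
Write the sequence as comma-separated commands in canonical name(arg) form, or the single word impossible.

key: heading stays W — no command in the sequence turns
initial: at (-1,2), heading left
t=1 straight(4) ⇒ at (-5,2), heading left
t=2 straight(4) ⇒ at (-9,2), heading left
t=3 straight(4) ⇒ at (-13,2), heading left
all 27 alternatives checked — unique.

straight(4), straight(4), straight(4)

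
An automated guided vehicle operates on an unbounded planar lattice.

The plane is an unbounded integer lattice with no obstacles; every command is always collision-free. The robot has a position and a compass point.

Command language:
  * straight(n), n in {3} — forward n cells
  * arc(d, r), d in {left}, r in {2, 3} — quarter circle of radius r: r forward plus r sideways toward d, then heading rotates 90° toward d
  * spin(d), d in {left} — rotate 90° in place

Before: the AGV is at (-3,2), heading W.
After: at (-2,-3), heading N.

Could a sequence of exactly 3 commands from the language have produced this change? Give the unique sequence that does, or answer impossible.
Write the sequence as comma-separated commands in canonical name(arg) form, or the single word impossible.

key: position moved to (-2,-3) AND the heading swung to N — translation plus rotation needed
begin: at (-3,2), heading W
t=1 arc(left, 2) ⇒ at (-5,0), heading S
t=2 arc(left, 3) ⇒ at (-2,-3), heading E
t=3 spin(left) ⇒ at (-2,-3), heading N
all 64 alternatives checked — unique.

arc(left, 2), arc(left, 3), spin(left)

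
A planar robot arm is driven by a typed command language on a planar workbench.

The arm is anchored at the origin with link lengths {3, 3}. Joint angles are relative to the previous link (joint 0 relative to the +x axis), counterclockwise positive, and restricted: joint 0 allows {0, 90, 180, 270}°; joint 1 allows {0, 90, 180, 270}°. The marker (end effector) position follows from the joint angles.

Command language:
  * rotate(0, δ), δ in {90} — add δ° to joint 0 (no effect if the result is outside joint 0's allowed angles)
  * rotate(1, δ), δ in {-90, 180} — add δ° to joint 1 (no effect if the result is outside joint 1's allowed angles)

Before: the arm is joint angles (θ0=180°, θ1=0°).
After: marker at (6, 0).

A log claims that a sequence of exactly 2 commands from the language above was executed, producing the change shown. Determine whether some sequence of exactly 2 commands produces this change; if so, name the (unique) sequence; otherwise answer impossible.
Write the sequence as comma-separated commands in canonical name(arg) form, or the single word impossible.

rotate(0, 90), rotate(0, 90)

from: joint angles (θ0=180°, θ1=0°)
[1] after rotate(0, 90): joint angles (θ0=270°, θ1=0°)
[2] after rotate(0, 90): joint angles (θ0=0°, θ1=0°)
uniquely the one of 9 2-step routes that fits.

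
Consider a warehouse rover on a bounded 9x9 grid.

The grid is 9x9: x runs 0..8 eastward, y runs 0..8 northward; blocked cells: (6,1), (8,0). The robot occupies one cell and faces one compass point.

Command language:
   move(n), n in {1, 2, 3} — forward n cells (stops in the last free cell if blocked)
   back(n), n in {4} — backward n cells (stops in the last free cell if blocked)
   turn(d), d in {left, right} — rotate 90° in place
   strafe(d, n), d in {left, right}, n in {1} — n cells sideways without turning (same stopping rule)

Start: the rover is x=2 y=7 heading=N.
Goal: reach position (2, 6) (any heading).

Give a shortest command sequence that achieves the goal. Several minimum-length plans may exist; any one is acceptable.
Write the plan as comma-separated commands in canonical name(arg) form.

initial: x=2 y=7 heading=N
t=1 back(4) ⇒ x=2 y=3 heading=N
t=2 move(3) ⇒ x=2 y=6 heading=N
nothing shorter than 2 reaches the goal.

back(4), move(3)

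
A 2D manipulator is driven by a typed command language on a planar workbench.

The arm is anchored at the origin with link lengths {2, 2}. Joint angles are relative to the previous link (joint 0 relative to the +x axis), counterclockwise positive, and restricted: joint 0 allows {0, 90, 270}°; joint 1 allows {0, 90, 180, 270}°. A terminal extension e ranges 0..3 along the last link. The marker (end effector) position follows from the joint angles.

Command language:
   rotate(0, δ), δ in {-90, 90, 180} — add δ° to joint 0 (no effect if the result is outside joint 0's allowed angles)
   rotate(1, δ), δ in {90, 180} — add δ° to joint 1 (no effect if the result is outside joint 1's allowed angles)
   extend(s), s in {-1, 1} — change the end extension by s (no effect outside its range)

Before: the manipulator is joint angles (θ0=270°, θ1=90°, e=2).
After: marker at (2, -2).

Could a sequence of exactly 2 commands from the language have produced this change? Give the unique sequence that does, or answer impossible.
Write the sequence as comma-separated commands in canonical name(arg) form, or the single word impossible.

start: joint angles (θ0=270°, θ1=90°, e=2)
t=1 extend(-1) ⇒ joint angles (θ0=270°, θ1=90°, e=1)
t=2 extend(-1) ⇒ joint angles (θ0=270°, θ1=90°, e=0)
uniquely the one of 49 2-step routes that fits.

extend(-1), extend(-1)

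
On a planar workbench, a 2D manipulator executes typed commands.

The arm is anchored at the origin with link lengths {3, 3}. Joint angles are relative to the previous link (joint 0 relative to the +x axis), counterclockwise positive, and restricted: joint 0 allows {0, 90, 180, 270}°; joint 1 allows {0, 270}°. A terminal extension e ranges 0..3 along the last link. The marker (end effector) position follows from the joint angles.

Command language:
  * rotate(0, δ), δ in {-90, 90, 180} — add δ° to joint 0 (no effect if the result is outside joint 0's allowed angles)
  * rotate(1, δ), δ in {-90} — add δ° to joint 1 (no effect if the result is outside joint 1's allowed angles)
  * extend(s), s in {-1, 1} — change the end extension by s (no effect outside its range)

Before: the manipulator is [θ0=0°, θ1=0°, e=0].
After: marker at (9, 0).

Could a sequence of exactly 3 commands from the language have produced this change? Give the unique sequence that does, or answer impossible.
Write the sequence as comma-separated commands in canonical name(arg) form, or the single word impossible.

extend(1), extend(1), extend(1)

begin: [θ0=0°, θ1=0°, e=0]
t=1 extend(1) ⇒ [θ0=0°, θ1=0°, e=1]
t=2 extend(1) ⇒ [θ0=0°, θ1=0°, e=2]
t=3 extend(1) ⇒ [θ0=0°, θ1=0°, e=3]
all 216 alternatives checked — unique.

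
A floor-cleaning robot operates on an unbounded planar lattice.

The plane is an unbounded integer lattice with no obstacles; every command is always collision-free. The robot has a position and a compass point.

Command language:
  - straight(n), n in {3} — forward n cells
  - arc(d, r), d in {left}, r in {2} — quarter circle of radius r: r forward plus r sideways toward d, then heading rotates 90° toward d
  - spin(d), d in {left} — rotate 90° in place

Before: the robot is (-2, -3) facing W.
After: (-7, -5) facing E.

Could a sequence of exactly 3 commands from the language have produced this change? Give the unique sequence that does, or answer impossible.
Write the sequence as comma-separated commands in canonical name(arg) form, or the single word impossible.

straight(3), arc(left, 2), spin(left)

key: order matters: swapping straight(3) and spin(left) lands elsewhere
initial: (-2, -3) facing W
[1] after straight(3): (-5, -3) facing W
[2] after arc(left, 2): (-7, -5) facing S
[3] after spin(left): (-7, -5) facing E
no other 3-command option fits: unique.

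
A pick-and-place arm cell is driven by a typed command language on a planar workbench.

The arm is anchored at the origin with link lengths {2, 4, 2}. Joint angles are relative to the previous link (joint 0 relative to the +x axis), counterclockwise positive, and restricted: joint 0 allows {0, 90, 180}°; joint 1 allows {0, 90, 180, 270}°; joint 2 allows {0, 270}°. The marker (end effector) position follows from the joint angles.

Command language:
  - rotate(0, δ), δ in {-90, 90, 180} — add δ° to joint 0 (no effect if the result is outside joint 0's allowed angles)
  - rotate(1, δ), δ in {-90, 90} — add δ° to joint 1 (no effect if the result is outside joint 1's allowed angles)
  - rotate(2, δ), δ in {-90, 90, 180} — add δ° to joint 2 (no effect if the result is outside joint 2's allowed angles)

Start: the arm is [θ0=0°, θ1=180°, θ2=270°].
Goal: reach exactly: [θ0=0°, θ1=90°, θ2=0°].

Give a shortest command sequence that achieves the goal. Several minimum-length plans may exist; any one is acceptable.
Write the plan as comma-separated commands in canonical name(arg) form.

from: [θ0=0°, θ1=180°, θ2=270°]
step 1 (rotate(2, 90)): [θ0=0°, θ1=180°, θ2=0°]
step 2 (rotate(1, -90)): [θ0=0°, θ1=90°, θ2=0°]
nothing shorter than 2 reaches the goal.

rotate(2, 90), rotate(1, -90)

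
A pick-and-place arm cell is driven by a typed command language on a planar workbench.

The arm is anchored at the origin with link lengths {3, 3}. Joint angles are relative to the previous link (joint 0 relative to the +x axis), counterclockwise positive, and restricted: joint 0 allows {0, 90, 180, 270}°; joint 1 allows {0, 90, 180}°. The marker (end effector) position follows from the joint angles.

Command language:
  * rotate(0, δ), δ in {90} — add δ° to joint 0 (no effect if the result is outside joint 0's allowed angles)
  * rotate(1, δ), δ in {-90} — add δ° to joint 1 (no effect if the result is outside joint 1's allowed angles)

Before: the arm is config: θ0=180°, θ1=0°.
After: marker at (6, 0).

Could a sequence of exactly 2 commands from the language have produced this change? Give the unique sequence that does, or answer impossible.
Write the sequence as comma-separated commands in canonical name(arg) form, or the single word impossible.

t0: config: θ0=180°, θ1=0°
step 1 (rotate(0, 90)): config: θ0=270°, θ1=0°
step 2 (rotate(0, 90)): config: θ0=0°, θ1=0°
all 4 alternatives checked — unique.

rotate(0, 90), rotate(0, 90)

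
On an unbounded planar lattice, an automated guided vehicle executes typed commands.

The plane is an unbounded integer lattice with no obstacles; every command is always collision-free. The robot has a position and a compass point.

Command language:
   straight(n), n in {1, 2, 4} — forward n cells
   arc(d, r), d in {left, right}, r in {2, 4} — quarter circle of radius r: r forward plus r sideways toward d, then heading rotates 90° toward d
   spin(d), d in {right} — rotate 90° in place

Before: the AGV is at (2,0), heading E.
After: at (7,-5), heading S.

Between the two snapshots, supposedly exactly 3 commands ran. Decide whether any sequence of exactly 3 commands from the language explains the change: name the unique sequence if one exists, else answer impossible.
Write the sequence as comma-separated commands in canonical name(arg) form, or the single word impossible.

key: cell and facing (now S) both changed — the 3 commands mix motion and turning
from: at (2,0), heading E
[1] after straight(1): at (3,0), heading E
[2] after arc(right, 4): at (7,-4), heading S
[3] after straight(1): at (7,-5), heading S
no rival 3-sequence matches.

straight(1), arc(right, 4), straight(1)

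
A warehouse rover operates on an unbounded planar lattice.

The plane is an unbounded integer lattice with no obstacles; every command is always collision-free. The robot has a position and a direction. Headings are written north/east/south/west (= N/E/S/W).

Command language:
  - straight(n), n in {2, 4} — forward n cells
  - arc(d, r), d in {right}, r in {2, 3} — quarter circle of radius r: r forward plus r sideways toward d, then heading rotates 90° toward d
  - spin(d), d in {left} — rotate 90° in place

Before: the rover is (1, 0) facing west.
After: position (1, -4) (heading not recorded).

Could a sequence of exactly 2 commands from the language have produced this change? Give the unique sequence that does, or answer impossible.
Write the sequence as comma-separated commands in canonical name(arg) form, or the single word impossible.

spin(left), straight(4)

key: running straight(4) before spin(left) would end elsewhere — order is forced
initial: (1, 0) facing west
1. spin(left) → (1, 0) facing south
2. straight(4) → (1, -4) facing south
no rival 2-sequence matches.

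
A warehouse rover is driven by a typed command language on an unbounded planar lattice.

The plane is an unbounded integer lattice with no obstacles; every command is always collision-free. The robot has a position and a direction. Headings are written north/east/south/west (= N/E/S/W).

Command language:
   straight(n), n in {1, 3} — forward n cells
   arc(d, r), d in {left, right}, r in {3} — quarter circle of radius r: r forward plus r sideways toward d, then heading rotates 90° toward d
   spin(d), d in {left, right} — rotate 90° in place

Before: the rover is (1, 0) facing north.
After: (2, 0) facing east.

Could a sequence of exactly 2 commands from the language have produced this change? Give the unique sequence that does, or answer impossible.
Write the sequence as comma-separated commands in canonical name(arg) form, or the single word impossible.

spin(right), straight(1)

key: cell and facing (now E) both changed — the 2 commands mix motion and turning
initial: (1, 0) facing north
[1] after spin(right): (1, 0) facing east
[2] after straight(1): (2, 0) facing east
no other 2-command option fits: unique.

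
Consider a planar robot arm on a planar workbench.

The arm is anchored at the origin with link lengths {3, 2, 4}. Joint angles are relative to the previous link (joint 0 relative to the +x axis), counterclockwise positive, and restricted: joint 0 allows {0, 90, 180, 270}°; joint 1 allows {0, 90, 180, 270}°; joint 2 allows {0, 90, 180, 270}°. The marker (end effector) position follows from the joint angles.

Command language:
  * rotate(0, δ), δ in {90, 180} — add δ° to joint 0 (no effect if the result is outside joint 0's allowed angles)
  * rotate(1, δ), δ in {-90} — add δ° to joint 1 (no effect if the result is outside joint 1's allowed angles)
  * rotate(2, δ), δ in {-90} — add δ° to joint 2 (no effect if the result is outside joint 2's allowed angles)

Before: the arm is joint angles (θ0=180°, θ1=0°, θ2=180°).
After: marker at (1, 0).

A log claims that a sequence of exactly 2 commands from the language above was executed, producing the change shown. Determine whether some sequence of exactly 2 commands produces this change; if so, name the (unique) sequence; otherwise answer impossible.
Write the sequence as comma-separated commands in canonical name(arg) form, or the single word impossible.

t0: joint angles (θ0=180°, θ1=0°, θ2=180°)
t=1 rotate(0, 90) ⇒ joint angles (θ0=270°, θ1=0°, θ2=180°)
t=2 rotate(0, 90) ⇒ joint angles (θ0=0°, θ1=0°, θ2=180°)
all 16 alternatives checked — unique.

rotate(0, 90), rotate(0, 90)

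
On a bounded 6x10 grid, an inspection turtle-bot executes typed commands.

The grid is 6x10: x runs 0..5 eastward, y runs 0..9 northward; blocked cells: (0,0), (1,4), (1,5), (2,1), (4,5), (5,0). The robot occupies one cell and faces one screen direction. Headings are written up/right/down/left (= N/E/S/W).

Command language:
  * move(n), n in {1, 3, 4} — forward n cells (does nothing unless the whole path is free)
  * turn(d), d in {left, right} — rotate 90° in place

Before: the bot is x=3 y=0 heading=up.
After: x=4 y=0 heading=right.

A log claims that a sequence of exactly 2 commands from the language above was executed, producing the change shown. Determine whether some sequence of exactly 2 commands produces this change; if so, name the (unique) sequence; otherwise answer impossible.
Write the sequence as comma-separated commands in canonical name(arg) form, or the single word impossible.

turn(right), move(1)

key: cell and facing (now E) both changed — the 2 commands mix motion and turning
initial: x=3 y=0 heading=up
t=1 turn(right) ⇒ x=3 y=0 heading=right
t=2 move(1) ⇒ x=4 y=0 heading=right
all 25 alternatives checked — unique.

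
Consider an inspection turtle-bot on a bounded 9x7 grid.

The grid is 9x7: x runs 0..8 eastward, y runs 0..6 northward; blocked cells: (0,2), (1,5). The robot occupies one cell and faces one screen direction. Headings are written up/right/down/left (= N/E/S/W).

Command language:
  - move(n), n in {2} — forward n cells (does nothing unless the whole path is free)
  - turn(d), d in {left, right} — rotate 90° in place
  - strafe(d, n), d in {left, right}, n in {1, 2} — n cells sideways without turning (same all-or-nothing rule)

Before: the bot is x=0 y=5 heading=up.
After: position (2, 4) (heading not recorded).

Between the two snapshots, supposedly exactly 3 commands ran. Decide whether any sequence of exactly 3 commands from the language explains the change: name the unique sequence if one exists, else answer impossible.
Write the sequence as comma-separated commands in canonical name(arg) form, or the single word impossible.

key: running move(2) before turn(right) would end elsewhere — order is forced
begin: x=0 y=5 heading=up
1. turn(right) → x=0 y=5 heading=right
2. strafe(right, 1) → x=0 y=4 heading=right
3. move(2) → x=2 y=4 heading=right
all 343 alternatives checked — unique.

turn(right), strafe(right, 1), move(2)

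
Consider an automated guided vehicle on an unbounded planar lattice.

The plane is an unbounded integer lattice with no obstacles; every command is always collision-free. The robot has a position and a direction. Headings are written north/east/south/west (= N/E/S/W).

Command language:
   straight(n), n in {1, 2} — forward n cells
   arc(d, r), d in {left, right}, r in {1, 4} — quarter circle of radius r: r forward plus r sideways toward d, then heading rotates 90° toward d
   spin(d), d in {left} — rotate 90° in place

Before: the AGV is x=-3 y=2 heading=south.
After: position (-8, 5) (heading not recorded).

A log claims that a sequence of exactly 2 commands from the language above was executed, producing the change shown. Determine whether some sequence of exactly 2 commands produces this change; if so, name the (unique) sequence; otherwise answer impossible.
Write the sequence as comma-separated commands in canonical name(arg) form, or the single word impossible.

key: running arc(right, 4) before arc(right, 1) would end elsewhere — order is forced
start: x=-3 y=2 heading=south
[1] after arc(right, 1): x=-4 y=1 heading=west
[2] after arc(right, 4): x=-8 y=5 heading=north
all 49 alternatives checked — unique.

arc(right, 1), arc(right, 4)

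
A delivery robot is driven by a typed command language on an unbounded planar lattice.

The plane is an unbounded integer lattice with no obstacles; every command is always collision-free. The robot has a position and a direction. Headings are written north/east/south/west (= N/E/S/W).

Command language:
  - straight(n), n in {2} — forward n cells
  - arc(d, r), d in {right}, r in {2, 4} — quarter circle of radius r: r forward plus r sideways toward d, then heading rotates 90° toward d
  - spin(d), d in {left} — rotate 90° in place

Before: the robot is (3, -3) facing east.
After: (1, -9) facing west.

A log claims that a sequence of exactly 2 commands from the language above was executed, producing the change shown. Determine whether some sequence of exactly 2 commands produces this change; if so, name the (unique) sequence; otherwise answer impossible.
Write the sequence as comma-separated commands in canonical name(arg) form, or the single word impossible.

key: order matters: swapping arc(right, 2) and arc(right, 4) lands elsewhere
initial: (3, -3) facing east
1. arc(right, 2) → (5, -5) facing south
2. arc(right, 4) → (1, -9) facing west
all 16 alternatives checked — unique.

arc(right, 2), arc(right, 4)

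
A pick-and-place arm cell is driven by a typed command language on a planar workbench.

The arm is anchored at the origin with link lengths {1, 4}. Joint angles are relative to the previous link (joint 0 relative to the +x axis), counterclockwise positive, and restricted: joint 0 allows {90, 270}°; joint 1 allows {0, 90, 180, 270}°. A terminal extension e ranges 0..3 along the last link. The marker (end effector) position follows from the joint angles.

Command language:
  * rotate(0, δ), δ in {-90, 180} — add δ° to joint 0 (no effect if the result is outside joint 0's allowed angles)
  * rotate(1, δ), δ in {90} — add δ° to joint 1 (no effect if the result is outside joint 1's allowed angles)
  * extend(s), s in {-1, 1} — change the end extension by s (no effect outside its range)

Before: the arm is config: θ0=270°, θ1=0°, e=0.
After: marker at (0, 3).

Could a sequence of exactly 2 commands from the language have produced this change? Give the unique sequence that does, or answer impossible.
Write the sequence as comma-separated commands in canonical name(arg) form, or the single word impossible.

rotate(1, 90), rotate(1, 90)

start: config: θ0=270°, θ1=0°, e=0
step 1 (rotate(1, 90)): config: θ0=270°, θ1=90°, e=0
step 2 (rotate(1, 90)): config: θ0=270°, θ1=180°, e=0
no other 2-command option fits: unique.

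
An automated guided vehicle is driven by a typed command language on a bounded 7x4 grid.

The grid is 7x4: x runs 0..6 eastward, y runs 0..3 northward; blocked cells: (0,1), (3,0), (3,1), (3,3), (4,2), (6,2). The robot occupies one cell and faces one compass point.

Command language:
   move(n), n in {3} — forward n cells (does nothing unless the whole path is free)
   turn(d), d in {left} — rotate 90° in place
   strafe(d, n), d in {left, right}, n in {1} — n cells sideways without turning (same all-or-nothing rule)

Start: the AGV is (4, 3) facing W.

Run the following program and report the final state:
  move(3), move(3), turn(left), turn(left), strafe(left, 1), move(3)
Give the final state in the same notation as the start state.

(4, 3) facing E

start: (4, 3) facing W
1. move(3) → (4, 3) facing W
2. move(3) → (4, 3) facing W
3. turn(left) → (4, 3) facing S
4. turn(left) → (4, 3) facing E
5. strafe(left, 1) → (4, 3) facing E
6. move(3) → (4, 3) facing E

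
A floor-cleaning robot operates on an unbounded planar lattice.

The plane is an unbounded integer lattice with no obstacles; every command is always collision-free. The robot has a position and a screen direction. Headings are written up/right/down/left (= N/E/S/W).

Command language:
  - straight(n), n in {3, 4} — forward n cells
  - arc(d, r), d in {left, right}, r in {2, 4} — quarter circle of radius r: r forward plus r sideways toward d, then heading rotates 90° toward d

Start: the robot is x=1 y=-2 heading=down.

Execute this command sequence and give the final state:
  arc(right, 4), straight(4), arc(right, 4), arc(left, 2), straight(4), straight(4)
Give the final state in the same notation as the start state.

x=-21 y=0 heading=left

begin: x=1 y=-2 heading=down
step 1 (arc(right, 4)): x=-3 y=-6 heading=left
step 2 (straight(4)): x=-7 y=-6 heading=left
step 3 (arc(right, 4)): x=-11 y=-2 heading=up
step 4 (arc(left, 2)): x=-13 y=0 heading=left
step 5 (straight(4)): x=-17 y=0 heading=left
step 6 (straight(4)): x=-21 y=0 heading=left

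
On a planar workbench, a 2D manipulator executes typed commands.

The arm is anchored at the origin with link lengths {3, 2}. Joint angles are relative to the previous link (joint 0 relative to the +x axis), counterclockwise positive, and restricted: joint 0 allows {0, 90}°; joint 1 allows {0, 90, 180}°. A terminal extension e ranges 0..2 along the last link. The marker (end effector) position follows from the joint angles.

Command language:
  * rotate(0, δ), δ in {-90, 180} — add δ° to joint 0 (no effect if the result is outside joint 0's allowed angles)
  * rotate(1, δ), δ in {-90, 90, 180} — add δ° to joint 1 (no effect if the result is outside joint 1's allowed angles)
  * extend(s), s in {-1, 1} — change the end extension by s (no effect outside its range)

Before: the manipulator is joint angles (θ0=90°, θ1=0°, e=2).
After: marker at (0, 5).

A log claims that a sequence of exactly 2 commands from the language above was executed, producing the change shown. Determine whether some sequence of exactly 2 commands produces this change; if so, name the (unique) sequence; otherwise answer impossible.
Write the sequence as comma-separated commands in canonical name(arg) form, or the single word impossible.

t0: joint angles (θ0=90°, θ1=0°, e=2)
1. extend(-1) → joint angles (θ0=90°, θ1=0°, e=1)
2. extend(-1) → joint angles (θ0=90°, θ1=0°, e=0)
no other 2-command option fits: unique.

extend(-1), extend(-1)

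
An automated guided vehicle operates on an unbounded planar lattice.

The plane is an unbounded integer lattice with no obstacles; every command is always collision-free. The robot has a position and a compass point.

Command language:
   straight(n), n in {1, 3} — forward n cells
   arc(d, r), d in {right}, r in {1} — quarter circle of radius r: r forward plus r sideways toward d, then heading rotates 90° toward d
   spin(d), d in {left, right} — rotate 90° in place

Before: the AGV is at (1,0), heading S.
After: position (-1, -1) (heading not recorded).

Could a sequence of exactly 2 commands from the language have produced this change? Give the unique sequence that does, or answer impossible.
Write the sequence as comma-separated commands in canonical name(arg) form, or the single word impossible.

arc(right, 1), straight(1)

key: running straight(1) before arc(right, 1) would end elsewhere — order is forced
begin: at (1,0), heading S
step 1 (arc(right, 1)): at (0,-1), heading W
step 2 (straight(1)): at (-1,-1), heading W
uniquely the one of 25 2-step routes that fits.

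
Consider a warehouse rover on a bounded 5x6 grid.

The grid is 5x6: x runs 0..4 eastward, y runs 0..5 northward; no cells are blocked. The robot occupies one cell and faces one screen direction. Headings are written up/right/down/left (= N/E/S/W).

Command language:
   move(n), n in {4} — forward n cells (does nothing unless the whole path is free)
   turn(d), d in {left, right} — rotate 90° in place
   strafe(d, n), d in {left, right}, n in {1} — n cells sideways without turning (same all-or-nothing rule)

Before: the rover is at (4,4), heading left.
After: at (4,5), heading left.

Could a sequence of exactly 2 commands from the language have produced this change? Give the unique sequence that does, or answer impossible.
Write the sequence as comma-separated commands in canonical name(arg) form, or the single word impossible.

key: the second strafe(right, 1) would leave the grid, so it does nothing
start: at (4,4), heading left
[1] after strafe(right, 1): at (4,5), heading left
[2] after strafe(right, 1): at (4,5), heading left
all 25 alternatives checked — unique.

strafe(right, 1), strafe(right, 1)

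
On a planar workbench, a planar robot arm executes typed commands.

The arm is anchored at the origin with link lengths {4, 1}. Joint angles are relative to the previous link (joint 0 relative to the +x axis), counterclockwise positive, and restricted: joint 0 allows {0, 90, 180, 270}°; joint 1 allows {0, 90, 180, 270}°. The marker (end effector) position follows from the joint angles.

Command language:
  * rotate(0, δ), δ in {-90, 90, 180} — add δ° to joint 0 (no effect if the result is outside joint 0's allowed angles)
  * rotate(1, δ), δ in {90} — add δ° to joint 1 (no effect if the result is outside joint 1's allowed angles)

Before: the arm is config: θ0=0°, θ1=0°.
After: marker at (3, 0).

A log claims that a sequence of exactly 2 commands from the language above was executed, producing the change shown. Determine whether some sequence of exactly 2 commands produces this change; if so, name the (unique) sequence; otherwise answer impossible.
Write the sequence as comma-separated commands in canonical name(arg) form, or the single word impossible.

rotate(1, 90), rotate(1, 90)

start: config: θ0=0°, θ1=0°
step 1 (rotate(1, 90)): config: θ0=0°, θ1=90°
step 2 (rotate(1, 90)): config: θ0=0°, θ1=180°
no other 2-command option fits: unique.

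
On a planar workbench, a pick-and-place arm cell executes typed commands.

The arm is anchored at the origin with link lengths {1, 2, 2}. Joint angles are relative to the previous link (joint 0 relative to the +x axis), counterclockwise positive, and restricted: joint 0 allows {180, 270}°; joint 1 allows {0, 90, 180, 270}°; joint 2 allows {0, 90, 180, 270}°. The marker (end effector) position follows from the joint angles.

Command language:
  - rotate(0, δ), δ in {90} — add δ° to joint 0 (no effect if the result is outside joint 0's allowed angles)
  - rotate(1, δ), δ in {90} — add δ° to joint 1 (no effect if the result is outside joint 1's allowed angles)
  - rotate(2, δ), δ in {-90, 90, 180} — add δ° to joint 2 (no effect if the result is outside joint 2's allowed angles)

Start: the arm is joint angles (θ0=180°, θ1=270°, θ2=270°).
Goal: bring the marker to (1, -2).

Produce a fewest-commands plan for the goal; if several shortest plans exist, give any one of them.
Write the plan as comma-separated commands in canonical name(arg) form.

rotate(2, 180), rotate(1, 90), rotate(1, 90)

begin: joint angles (θ0=180°, θ1=270°, θ2=270°)
[1] after rotate(2, 180): joint angles (θ0=180°, θ1=270°, θ2=90°)
[2] after rotate(1, 90): joint angles (θ0=180°, θ1=0°, θ2=90°)
[3] after rotate(1, 90): joint angles (θ0=180°, θ1=90°, θ2=90°)
nothing shorter than 3 reaches the goal.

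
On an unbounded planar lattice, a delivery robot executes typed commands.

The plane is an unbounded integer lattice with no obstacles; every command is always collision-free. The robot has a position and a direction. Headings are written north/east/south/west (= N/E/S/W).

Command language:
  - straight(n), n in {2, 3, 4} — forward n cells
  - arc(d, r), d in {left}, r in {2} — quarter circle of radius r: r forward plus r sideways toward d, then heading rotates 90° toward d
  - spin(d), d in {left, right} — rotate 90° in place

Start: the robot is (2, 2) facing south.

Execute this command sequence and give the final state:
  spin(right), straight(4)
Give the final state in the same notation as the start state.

(-2, 2) facing west

begin: (2, 2) facing south
t=1 spin(right) ⇒ (2, 2) facing west
t=2 straight(4) ⇒ (-2, 2) facing west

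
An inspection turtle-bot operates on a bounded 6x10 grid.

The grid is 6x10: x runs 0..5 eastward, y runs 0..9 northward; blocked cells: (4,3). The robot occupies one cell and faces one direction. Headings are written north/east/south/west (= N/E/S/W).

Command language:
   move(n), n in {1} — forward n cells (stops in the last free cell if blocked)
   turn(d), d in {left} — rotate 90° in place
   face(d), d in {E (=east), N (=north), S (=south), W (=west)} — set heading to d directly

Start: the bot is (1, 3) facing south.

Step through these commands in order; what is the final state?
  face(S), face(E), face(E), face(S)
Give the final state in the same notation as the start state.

begin: (1, 3) facing south
1. face(S) → (1, 3) facing south
2. face(E) → (1, 3) facing east
3. face(E) → (1, 3) facing east
4. face(S) → (1, 3) facing south

(1, 3) facing south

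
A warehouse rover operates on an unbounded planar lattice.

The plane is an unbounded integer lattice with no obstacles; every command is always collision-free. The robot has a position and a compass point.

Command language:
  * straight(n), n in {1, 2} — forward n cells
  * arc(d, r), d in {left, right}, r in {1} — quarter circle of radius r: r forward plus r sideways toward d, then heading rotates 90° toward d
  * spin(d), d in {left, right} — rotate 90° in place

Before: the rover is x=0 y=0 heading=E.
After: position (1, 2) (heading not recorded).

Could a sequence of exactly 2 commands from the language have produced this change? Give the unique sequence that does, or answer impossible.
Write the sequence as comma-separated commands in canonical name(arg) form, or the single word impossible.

arc(left, 1), straight(1)

key: running straight(1) before arc(left, 1) would end elsewhere — order is forced
initial: x=0 y=0 heading=E
[1] after arc(left, 1): x=1 y=1 heading=N
[2] after straight(1): x=1 y=2 heading=N
all 36 alternatives checked — unique.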